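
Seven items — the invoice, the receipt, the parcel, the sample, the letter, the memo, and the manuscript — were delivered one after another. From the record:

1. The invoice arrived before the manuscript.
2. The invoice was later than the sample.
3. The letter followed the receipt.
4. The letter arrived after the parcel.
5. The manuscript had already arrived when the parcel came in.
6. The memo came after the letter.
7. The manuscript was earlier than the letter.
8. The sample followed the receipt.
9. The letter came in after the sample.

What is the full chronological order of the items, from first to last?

The constraints fix every adjacent pair, so only one ordering works:
the receipt → the sample → the invoice → the manuscript → the parcel → the letter → the memo.

the receipt, the sample, the invoice, the manuscript, the parcel, the letter, the memo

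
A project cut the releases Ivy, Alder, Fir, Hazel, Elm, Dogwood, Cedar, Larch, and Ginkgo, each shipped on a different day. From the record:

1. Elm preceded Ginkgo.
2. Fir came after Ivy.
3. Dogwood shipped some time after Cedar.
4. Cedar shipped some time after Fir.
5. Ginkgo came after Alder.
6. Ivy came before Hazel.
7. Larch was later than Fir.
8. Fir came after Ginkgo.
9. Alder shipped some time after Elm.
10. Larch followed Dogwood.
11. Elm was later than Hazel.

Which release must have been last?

Every other release has a chain of constraints placing it before Larch, so Larch is last.

Larch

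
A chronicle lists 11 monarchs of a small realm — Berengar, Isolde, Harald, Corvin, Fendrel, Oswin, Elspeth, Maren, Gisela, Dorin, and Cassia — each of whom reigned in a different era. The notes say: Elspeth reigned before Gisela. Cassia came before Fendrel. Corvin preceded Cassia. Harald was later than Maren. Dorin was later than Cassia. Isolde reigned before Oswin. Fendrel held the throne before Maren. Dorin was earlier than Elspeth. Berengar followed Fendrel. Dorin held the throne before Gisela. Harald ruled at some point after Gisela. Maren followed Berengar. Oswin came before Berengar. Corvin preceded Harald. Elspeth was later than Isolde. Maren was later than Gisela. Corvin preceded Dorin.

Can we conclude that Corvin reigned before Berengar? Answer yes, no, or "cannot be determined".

Chain the constraints: Corvin → Cassia → Fendrel → Berengar. Each link is directly stated, so Corvin comes before Berengar.

yes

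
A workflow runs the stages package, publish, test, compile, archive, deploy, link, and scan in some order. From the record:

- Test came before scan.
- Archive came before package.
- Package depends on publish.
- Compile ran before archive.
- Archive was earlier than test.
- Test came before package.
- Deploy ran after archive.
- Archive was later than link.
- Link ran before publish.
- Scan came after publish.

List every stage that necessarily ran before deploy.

Directly stated before deploy: archive.
Compile reaches deploy via compile → archive → deploy.
Link reaches deploy via link → archive → deploy.
No chain forces test (or any of the others) ahead of deploy.

archive, compile, link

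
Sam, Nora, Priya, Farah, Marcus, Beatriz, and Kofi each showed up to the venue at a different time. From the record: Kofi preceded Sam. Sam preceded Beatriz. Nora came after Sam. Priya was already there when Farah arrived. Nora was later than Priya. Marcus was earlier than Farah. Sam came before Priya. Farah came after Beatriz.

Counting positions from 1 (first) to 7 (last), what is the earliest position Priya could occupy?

3

Kofi and Sam must both come before Priya — 2 forced predecessors.
Nothing else is forced ahead of Priya, so their earliest slot is position 2 + 1 = 3.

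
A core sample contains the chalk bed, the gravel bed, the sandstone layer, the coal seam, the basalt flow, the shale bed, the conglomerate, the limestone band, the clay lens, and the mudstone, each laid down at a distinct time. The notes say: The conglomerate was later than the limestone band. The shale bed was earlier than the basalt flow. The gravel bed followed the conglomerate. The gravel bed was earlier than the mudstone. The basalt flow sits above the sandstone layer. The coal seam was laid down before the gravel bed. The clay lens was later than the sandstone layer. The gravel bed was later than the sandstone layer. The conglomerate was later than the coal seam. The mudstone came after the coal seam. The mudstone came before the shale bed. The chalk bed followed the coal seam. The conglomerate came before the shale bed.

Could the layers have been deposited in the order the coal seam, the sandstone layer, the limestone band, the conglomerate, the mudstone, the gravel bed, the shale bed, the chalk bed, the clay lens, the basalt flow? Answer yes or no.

no

The constraints require the gravel bed before the mudstone, but in the proposed sequence the mudstone appears ahead of the gravel bed. That one violation is enough.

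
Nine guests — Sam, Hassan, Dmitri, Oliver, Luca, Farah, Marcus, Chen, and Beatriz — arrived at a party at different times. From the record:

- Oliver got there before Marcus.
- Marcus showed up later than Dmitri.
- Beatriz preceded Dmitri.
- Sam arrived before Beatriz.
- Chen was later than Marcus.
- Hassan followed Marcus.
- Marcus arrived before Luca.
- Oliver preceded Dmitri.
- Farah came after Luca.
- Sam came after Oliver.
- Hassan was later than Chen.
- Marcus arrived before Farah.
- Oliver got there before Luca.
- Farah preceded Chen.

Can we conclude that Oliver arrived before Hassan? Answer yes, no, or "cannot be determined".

Chain the constraints: Oliver → Marcus → Hassan. Each link is directly stated, so Oliver comes before Hassan.

yes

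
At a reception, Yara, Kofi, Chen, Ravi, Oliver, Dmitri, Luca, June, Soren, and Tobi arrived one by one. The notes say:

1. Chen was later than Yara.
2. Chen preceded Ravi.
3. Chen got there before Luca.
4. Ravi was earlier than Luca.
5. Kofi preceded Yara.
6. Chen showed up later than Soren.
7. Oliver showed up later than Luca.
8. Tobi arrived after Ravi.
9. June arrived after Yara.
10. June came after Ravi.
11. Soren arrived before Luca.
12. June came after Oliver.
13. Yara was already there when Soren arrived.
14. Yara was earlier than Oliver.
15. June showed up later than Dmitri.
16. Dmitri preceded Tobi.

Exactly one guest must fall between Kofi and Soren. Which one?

Yara

Tracing the constraints gives Kofi → Yara → Soren, so Yara sits after Kofi and before Soren.
No other guest is forced both after Kofi and before Soren.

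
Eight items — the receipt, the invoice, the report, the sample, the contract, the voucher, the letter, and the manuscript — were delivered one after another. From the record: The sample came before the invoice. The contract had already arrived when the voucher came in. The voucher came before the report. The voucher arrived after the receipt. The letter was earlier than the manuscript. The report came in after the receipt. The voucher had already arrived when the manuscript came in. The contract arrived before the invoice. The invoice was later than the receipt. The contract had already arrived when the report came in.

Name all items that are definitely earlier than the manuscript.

the contract, the letter, the receipt, the voucher

Directly stated before the manuscript: the letter and the voucher.
The contract reaches the manuscript via the contract → the voucher → the manuscript.
The receipt reaches the manuscript via the receipt → the voucher → the manuscript.
No chain forces the sample (or any of the others) ahead of the manuscript.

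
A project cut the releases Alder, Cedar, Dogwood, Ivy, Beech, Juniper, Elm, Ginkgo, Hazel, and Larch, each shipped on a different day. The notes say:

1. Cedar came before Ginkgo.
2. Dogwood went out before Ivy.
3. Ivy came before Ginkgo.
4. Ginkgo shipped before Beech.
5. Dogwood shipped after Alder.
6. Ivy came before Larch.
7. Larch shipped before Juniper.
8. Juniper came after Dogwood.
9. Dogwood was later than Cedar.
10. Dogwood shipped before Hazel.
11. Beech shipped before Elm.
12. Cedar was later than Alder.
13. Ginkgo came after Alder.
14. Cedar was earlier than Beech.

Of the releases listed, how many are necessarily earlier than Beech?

Directly stated before Beech: Cedar and Ginkgo.
Alder reaches Beech via Alder → Ginkgo → Beech.
Dogwood reaches Beech via Dogwood → Ivy → Ginkgo → Beech.
Ivy reaches Beech via Ivy → Ginkgo → Beech.
No chain forces Juniper (or any of the others) ahead of Beech.
That's Alder, Cedar, Dogwood, Ginkgo, and Ivy — 5 in all.

5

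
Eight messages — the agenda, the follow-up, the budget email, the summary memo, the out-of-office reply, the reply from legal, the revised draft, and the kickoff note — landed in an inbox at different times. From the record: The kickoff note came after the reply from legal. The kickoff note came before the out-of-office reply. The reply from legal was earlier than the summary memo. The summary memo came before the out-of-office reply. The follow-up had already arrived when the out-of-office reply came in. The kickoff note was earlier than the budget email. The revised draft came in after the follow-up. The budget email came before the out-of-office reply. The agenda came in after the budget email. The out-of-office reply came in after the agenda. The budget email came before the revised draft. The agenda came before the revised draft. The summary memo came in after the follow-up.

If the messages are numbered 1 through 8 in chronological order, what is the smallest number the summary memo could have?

3

The follow-up and the reply from legal must both come before the summary memo — 2 forced predecessors.
Nothing else is forced ahead of the summary memo, so its earliest slot is position 2 + 1 = 3.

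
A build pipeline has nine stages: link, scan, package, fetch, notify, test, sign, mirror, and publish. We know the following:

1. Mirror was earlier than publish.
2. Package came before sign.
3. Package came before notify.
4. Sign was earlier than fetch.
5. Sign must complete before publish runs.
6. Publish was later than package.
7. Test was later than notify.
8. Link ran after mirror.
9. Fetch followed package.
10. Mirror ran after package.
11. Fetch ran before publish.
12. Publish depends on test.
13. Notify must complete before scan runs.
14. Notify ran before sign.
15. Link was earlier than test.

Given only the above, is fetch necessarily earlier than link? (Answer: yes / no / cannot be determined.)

No chain of stated constraints runs from fetch to link, and none runs from link to fetch either.
So the relative order of fetch and link is not fixed by the given facts.

cannot be determined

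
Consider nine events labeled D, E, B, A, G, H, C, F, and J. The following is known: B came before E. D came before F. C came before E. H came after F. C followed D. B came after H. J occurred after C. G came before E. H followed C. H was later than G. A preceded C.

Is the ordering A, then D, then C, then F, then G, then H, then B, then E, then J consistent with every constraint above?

yes

Check each stated constraint against the proposed order — e.g. C is ahead of E; C is ahead of J. Every pair is in the required order; nothing is violated.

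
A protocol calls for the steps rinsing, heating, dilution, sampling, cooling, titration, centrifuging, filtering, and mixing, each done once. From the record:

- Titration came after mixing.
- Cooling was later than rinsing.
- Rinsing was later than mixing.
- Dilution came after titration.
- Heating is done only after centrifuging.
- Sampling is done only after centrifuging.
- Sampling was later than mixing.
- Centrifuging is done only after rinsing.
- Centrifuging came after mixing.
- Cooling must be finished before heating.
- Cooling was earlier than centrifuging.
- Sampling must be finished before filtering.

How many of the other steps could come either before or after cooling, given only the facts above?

2

Forced before cooling: mixing and rinsing; forced after cooling: centrifuging, filtering, heating, and sampling.
That leaves dilution and titration with no forced order relative to cooling — 2.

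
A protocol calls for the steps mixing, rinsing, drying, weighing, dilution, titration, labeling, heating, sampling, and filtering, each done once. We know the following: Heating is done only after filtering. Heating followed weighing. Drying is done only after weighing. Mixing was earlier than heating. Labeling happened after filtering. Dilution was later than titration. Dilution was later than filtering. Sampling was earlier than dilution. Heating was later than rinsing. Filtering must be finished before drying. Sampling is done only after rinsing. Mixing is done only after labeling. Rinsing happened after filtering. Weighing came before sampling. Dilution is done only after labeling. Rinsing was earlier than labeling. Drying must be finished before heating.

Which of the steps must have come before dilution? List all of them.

Directly stated before dilution: filtering, labeling, sampling, and titration.
Rinsing reaches dilution via rinsing → labeling → dilution.
Weighing reaches dilution via weighing → sampling → dilution.

filtering, labeling, rinsing, sampling, titration, weighing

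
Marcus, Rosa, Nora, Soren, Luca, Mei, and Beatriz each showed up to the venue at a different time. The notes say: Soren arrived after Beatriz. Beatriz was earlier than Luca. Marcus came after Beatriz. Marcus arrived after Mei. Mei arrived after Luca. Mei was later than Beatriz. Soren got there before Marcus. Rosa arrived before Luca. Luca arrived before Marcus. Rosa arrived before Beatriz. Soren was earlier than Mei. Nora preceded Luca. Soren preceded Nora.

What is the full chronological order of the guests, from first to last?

Rosa, Beatriz, Soren, Nora, Luca, Mei, Marcus

The constraints fix every adjacent pair, so only one ordering works:
Rosa → Beatriz → Soren → Nora → Luca → Mei → Marcus.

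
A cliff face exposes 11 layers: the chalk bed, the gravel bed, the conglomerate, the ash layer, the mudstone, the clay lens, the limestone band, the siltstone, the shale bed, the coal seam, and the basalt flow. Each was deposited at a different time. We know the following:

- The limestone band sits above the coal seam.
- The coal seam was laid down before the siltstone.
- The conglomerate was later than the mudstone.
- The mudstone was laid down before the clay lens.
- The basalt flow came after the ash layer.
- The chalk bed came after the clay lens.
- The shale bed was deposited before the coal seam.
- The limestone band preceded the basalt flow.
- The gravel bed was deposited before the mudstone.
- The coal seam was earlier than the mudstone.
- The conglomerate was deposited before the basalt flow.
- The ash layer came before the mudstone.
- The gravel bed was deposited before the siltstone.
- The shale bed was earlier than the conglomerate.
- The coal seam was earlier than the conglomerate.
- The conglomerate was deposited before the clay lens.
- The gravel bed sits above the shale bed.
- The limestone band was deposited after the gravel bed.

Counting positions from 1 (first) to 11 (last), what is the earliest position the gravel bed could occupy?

The shale bed must come before the gravel bed — 1 forced predecessor.
Nothing else is forced ahead of the gravel bed, so its earliest slot is position 1 + 1 = 2.

2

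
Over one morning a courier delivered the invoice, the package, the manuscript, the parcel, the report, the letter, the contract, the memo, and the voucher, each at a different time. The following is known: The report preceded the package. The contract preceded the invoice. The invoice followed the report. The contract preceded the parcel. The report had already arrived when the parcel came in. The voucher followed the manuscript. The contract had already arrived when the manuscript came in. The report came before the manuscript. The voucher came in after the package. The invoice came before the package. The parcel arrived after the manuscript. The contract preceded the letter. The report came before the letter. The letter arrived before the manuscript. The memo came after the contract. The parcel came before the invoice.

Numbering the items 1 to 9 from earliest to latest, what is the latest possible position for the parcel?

6

The parcel must come before the invoice, the package, and the voucher — 3 items forced after it.
Everything else can be placed before the parcel in some valid order, so the parcel can sit as late as position 9 − 3 = 6.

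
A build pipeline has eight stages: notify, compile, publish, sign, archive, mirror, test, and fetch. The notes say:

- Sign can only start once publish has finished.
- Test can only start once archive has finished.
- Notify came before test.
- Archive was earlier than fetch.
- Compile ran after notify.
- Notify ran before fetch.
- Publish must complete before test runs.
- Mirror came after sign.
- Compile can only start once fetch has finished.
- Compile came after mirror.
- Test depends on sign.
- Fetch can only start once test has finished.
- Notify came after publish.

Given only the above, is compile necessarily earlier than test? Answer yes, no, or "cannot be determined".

Tracing the constraints gives test → fetch → compile, so test must come before compile.
That means compile cannot be before test.

no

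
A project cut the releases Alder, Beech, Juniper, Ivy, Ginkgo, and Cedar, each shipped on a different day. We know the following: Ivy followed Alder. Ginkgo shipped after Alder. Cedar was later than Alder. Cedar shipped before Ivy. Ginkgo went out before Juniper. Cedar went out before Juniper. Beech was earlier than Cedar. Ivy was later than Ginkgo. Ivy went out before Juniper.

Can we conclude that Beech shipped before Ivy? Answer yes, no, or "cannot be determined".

yes

Chain the constraints: Beech → Cedar → Ivy. Each link is directly stated, so Beech comes before Ivy.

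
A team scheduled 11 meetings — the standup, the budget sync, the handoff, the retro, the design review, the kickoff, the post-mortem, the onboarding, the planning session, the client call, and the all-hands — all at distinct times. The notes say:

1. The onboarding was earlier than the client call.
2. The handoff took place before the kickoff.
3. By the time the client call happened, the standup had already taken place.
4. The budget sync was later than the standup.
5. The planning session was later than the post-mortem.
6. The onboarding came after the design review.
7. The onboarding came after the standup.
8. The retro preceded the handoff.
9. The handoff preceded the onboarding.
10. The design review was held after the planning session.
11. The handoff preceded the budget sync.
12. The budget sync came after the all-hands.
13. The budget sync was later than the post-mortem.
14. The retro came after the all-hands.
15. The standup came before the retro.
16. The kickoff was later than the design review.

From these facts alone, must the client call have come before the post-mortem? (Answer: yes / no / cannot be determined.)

no

Tracing the constraints gives the post-mortem → the planning session → the design review → the onboarding → the client call, so the post-mortem must come before the client call.
That means the client call cannot be before the post-mortem.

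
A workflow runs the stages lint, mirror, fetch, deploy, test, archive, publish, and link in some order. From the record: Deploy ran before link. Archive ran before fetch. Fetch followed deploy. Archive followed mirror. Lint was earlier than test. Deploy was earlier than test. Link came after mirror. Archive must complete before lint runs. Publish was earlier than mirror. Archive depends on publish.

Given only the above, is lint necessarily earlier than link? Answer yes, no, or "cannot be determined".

cannot be determined

No chain of stated constraints runs from lint to link, and none runs from link to lint either.
So the relative order of lint and link is not fixed by the given facts.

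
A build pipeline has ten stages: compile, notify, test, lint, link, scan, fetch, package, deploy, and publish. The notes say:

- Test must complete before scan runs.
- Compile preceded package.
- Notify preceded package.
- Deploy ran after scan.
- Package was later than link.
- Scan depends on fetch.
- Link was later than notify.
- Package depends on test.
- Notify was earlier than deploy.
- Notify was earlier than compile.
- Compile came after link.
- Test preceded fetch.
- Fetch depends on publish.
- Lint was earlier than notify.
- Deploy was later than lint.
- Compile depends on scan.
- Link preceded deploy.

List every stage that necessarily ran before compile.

Directly stated before compile: link, notify, and scan.
Fetch reaches compile via fetch → scan → compile.
Lint reaches compile via lint → notify → compile.
Publish reaches compile via publish → fetch → scan → compile.
Likewise test reaches compile by chaining the stated constraints.
No chain forces package (or any of the others) ahead of compile.

fetch, link, lint, notify, publish, scan, test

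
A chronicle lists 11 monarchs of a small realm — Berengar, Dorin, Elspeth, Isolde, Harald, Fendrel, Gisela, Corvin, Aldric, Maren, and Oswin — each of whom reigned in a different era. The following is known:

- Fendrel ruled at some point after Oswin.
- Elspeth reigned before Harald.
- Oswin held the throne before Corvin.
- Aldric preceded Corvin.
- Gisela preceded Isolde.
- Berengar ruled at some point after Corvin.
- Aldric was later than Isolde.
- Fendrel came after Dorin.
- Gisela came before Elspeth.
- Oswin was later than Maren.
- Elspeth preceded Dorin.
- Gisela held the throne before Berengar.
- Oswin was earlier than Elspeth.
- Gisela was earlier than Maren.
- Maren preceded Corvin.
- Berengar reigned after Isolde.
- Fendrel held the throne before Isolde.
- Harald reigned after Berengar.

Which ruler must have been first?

Gisela

Gisela has a chain of constraints placing them before every other ruler, so Gisela must be first.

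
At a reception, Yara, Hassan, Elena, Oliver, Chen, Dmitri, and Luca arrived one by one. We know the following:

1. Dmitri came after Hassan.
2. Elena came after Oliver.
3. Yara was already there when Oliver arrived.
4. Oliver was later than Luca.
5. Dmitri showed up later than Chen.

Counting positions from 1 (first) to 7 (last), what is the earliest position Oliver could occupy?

Luca and Yara must both come before Oliver — 2 forced predecessors.
Nothing else is forced ahead of Oliver, so their earliest slot is position 2 + 1 = 3.

3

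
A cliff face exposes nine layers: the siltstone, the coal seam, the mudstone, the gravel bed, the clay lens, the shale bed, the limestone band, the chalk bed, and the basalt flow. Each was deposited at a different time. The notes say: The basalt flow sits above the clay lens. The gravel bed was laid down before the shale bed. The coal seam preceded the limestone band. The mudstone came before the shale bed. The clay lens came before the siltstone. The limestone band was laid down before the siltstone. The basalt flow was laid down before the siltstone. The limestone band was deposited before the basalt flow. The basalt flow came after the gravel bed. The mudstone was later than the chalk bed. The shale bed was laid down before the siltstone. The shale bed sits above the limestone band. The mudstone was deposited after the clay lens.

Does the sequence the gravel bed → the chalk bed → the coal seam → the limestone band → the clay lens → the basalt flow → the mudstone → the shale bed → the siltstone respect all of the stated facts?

yes

Check each stated constraint against the proposed order — e.g. the chalk bed is ahead of the mudstone; the gravel bed is ahead of the shale bed. Every pair is in the required order; nothing is violated.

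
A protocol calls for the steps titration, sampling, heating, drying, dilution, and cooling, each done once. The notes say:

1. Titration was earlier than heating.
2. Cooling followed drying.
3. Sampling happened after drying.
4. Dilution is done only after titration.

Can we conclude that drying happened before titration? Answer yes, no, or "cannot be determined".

No chain of stated constraints runs from drying to titration, and none runs from titration to drying either.
So the relative order of drying and titration is not fixed by the given facts.

cannot be determined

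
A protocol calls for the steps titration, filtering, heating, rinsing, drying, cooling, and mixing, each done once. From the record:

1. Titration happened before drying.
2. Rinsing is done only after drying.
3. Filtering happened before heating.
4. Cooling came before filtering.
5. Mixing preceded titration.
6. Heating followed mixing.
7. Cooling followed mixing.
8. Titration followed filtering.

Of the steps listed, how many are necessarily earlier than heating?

3

Directly stated before heating: filtering and mixing.
Cooling reaches heating via cooling → filtering → heating.
No chain forces rinsing (or any of the others) ahead of heating.
That's cooling, filtering, and mixing — 3 in all.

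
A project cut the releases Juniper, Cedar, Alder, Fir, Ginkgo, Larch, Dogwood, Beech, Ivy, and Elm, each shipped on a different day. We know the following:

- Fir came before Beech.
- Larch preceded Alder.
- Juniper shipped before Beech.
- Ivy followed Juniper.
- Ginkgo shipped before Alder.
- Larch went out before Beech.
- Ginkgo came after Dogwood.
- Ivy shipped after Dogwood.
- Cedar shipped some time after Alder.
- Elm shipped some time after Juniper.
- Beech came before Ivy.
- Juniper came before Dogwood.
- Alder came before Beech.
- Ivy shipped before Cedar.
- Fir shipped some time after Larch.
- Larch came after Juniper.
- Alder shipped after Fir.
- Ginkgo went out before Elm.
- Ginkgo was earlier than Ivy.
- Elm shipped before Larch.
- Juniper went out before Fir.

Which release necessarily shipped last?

Cedar

Every other release has a chain of constraints placing it before Cedar, so Cedar is last.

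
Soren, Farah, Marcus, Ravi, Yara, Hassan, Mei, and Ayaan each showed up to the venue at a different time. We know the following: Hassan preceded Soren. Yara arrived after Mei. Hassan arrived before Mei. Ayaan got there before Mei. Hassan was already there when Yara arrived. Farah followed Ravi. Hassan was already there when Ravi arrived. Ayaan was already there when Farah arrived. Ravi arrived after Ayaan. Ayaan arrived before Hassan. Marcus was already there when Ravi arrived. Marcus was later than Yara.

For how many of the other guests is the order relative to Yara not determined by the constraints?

1

Forced before Yara: Ayaan, Hassan, and Mei; forced after Yara: Farah, Marcus, and Ravi.
That leaves Soren with no forced order relative to Yara — 1.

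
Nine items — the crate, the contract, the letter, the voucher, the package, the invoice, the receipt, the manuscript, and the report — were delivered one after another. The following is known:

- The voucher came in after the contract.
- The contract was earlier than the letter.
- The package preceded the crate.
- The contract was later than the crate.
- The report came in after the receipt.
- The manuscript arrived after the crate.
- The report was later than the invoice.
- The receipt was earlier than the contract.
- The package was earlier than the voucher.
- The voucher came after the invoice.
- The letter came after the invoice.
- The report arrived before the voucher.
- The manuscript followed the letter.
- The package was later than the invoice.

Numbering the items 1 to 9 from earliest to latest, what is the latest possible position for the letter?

8

The letter must come before the manuscript — 1 item forced after it.
Everything else can be placed before the letter in some valid order, so the letter can sit as late as position 9 − 1 = 8.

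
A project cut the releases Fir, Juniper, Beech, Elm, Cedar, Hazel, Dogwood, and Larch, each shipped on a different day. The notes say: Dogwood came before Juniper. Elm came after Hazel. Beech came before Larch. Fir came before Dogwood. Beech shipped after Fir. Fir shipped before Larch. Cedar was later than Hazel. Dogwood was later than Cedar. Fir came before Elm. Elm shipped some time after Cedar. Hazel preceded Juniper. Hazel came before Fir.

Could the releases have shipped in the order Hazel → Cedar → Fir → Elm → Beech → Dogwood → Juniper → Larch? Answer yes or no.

yes

Check each stated constraint against the proposed order — e.g. Fir is ahead of Larch; Hazel is ahead of Juniper. Every pair is in the required order; nothing is violated.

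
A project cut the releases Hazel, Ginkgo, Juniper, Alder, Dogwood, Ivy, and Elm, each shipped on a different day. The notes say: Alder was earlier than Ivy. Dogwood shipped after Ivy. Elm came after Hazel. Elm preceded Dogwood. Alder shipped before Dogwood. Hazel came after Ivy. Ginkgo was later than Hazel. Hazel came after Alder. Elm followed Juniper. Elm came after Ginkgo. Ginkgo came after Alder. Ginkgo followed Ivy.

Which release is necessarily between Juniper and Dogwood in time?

Elm

Tracing the constraints gives Juniper → Elm → Dogwood, so Elm sits after Juniper and before Dogwood.
No other release is forced both after Juniper and before Dogwood.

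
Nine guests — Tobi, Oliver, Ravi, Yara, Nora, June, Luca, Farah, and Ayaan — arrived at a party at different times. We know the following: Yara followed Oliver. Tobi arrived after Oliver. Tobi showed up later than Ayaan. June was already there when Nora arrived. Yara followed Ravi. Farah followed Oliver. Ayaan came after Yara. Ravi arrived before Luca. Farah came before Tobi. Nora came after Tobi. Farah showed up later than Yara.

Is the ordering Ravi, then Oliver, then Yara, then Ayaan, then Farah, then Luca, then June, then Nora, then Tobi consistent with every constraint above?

no

The constraints require Tobi before Nora, but in the proposed sequence Nora appears ahead of Tobi. That one violation is enough.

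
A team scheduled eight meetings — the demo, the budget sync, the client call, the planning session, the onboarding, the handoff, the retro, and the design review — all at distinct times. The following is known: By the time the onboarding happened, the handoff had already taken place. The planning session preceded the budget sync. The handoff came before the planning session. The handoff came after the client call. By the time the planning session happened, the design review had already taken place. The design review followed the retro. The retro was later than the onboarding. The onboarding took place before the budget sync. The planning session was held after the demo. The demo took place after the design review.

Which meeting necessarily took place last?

Every other meeting has a chain of constraints placing it before the budget sync, so the budget sync is last.

the budget sync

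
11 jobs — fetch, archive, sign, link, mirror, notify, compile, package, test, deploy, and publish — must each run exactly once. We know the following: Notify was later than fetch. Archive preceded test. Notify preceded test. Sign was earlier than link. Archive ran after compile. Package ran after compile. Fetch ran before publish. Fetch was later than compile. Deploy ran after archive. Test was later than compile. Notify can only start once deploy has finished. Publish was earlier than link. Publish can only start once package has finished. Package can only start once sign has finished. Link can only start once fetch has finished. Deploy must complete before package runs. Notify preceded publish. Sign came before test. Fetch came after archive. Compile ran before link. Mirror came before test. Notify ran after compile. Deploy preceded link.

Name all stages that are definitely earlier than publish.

Directly stated before publish: fetch, notify, and package.
Archive reaches publish via archive → fetch → publish.
Compile reaches publish via compile → notify → publish.
Deploy reaches publish via deploy → notify → publish.
Likewise sign reaches publish by chaining the stated constraints.

archive, compile, deploy, fetch, notify, package, sign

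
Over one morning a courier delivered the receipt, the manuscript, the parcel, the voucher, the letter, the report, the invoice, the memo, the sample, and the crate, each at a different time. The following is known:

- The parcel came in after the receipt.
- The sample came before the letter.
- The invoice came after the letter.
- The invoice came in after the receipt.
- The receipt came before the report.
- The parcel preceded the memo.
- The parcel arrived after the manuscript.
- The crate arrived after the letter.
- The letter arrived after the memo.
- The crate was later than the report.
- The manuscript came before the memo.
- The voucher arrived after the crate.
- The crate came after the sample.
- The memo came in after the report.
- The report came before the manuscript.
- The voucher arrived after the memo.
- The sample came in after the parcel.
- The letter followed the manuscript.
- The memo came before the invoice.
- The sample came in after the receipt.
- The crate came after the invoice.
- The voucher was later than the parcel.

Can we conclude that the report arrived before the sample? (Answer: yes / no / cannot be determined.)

Chain the constraints: the report → the manuscript → the parcel → the sample. Each link is directly stated, so the report comes before the sample.

yes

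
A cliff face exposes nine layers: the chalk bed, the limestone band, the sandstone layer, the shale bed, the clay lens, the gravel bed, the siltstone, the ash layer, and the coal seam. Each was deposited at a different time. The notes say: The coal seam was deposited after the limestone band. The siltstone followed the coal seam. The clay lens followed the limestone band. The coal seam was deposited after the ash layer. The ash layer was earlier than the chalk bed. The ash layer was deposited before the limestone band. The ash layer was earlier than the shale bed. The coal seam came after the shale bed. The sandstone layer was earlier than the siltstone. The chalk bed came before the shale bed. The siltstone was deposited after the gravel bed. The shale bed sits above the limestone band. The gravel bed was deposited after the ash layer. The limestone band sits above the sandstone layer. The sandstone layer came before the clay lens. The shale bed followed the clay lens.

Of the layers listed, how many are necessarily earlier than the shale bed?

Directly stated before the shale bed: the ash layer, the chalk bed, the clay lens, and the limestone band.
The sandstone layer reaches the shale bed via the sandstone layer → the clay lens → the shale bed.
That's the ash layer, the chalk bed, the clay lens, the limestone band, and the sandstone layer — 5 in all.

5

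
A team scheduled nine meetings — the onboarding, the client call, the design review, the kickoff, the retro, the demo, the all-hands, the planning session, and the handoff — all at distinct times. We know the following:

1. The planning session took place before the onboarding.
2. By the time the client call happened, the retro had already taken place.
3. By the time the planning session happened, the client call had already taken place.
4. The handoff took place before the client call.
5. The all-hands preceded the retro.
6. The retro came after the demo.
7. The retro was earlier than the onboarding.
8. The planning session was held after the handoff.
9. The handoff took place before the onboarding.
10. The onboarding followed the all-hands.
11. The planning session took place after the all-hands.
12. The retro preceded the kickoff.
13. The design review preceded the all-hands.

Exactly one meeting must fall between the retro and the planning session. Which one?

Tracing the constraints gives the retro → the client call → the planning session, so the client call sits after the retro and before the planning session.
No other meeting is forced both after the retro and before the planning session.

the client call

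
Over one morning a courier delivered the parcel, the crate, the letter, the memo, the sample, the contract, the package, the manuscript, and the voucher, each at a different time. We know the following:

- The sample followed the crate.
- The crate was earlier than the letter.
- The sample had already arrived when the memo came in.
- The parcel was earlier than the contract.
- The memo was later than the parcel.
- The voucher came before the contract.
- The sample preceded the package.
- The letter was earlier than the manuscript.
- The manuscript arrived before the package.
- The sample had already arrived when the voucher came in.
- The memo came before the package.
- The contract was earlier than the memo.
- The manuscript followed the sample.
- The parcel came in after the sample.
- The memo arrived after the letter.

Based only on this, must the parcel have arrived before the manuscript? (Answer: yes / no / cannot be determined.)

No chain of stated constraints runs from the parcel to the manuscript, and none runs from the manuscript to the parcel either.
So the relative order of the parcel and the manuscript is not fixed by the given facts.

cannot be determined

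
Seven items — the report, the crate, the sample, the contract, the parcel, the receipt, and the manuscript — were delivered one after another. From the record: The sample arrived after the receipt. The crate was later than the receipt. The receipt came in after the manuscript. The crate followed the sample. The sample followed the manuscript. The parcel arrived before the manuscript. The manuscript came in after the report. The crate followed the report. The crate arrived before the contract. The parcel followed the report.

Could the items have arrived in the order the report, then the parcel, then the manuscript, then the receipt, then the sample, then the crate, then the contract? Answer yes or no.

Check each stated constraint against the proposed order — e.g. the manuscript is ahead of the sample; the report is ahead of the crate. Every pair is in the required order; nothing is violated.

yes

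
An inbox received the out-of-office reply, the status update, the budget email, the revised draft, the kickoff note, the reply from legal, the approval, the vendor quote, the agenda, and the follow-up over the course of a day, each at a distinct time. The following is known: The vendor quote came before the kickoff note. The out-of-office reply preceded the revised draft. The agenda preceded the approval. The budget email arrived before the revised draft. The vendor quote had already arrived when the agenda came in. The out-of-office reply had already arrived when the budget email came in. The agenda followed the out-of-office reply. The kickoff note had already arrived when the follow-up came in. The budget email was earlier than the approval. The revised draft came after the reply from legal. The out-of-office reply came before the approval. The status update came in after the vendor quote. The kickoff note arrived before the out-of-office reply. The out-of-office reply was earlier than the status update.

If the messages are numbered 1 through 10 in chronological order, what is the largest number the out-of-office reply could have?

The out-of-office reply must come before the agenda, the approval, the budget email, the revised draft, and the status update — 5 messages forced after it.
Everything else can be placed before the out-of-office reply in some valid order, so the out-of-office reply can sit as late as position 10 − 5 = 5.

5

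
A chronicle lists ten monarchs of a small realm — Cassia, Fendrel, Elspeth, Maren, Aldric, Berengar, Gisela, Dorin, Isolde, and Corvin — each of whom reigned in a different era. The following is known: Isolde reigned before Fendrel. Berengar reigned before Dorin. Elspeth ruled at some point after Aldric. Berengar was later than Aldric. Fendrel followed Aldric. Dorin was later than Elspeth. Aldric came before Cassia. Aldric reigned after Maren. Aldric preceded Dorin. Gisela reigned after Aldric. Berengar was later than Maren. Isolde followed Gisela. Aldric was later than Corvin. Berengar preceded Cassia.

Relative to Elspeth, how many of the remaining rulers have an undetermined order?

Forced before Elspeth: Aldric, Corvin, and Maren; forced after Elspeth: Dorin.
That leaves Berengar, Cassia, Fendrel, Gisela, and Isolde with no forced order relative to Elspeth — 5.

5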